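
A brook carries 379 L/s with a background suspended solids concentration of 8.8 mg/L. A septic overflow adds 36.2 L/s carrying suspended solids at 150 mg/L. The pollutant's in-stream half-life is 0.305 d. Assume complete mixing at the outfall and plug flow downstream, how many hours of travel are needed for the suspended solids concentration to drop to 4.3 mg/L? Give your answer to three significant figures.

Flow-weighted average: C = (379.0·8.800 + 36.20·150.0) / 415.2 = 8765/415.2 = 21.11 mg/L.
Half-life 0.305 d → k = ln 2 / 0.305 = 2.273 d⁻¹.
21.11·exp(−k·t) = 4.3 → t = ln(21.11/4.3)/k = 60490 s = 16.80 h.

16.8 h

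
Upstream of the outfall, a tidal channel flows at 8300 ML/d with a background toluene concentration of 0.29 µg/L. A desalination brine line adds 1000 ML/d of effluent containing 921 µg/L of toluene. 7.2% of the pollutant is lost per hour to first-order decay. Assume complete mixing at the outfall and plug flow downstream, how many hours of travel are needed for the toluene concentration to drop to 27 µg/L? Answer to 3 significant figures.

17.4 h

Conservation of mass: C = (8300·0.2900 + 1000·921.0) / 9300 = 923400/9300 = 99.29 µg/L.
7.2%/h lost → k = −ln(1 − 0.072) = 0.07472 h⁻¹.
99.29·exp(−k·t) = 27 → t = ln(99.29/27)/k = 62740 s = 17.43 h.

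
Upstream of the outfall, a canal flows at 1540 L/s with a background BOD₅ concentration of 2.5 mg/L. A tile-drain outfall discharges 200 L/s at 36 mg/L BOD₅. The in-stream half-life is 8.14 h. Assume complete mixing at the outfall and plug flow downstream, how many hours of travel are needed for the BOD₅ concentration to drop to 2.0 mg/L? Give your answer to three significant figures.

After mixing, C = (1540·2.500 + 200.0·36.00) / 1740 = 11050/1740 = 6.351 mg/L.
Half-life 8.14 h → k = ln 2 / 8.14 = 0.08515 h⁻¹ = 2.044 d⁻¹.
6.351·exp(−k·t) = 2.0 → t = ln(6.351/2.0)/k = 48850 s = 13.57 h.

13.6 h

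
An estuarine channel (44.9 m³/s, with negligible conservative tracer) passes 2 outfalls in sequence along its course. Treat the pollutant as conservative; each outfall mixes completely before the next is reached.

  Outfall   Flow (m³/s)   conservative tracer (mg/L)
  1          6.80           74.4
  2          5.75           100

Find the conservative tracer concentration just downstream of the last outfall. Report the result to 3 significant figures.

18.8 mg/L

Outfall 1: combined Q = 51.70 m³/s; C = (44.90·0 + 6.800·74.40)/51.70 = 9.786 mg/L.
Outfall 2: combined Q = 57.45 m³/s; C = (51.70·9.786 + 5.750·100.0)/57.45 = 18.81 mg/L.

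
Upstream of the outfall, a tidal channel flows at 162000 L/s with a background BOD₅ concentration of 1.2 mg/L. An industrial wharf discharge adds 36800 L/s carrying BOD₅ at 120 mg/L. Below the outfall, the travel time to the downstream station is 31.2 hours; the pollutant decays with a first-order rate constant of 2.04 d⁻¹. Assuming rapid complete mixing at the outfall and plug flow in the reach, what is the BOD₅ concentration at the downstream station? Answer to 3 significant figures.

Flow-weighted average: C = (162000·1.200 + 36800·120.0) / 198800 = 4610000/198800 = 23.19 mg/L.
Decay over the reach: 23.19·exp(−kt) = 23.19·0.07051 = 1.635 mg/L.

1.64 mg/L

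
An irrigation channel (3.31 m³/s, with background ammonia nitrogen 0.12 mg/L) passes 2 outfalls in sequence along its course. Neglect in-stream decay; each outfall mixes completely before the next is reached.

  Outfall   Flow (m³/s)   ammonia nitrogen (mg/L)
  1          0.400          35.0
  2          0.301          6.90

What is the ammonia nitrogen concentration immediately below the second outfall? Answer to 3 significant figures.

4.11 mg/L

After outfall 1: Q = 3.310 + 0.4000 = 3.710 m³/s; C = (3.310·0.1200 + 0.4000·35.00)/3.710 = 3.881 mg/L.
After outfall 2: Q = 3.710 + 0.3010 = 4.011 m³/s; C = (3.710·3.881 + 0.3010·6.900)/4.011 = 4.107 mg/L.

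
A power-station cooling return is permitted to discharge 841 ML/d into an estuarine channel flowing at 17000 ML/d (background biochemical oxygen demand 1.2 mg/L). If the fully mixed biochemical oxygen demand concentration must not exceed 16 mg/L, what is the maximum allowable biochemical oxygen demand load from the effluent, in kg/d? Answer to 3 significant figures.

265000 kg/d

Mass balance at the limit: 17000·1.200 + 841.0·Cₑ = 17840·16 → Cₑ = 315.2 mg/L.
841.0 ML/d = 9.734 m³/s. Load = 9.734 m³/s × 315.2 g/m³ × 86 400 s/d = 265100 kg/d.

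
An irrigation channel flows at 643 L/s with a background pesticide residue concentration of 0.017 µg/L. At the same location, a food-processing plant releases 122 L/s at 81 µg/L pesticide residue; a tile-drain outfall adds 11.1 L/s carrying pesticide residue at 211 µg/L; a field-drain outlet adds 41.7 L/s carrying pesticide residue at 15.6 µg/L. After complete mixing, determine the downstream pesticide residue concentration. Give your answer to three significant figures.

15.8 µg/L

Mass balance: C = (643.0·0.01700 + 122.0·81.00 + 11.10·211.0 + 41.70·15.60) / 817.8 = 12890/817.8 = 15.76 µg/L.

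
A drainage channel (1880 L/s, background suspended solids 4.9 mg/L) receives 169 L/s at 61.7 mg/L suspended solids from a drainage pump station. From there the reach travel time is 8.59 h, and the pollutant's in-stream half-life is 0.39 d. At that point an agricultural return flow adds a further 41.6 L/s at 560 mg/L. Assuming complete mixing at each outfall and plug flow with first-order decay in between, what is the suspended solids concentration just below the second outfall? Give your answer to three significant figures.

16.1 mg/L

Flow-weighted average: C = (1880·4.900 + 169.0·61.70) / 2049 = 19640/2049 = 9.585 mg/L; combined flow 2049 L/s.
Half-life 0.39 d → k = ln 2 / 0.39 = 1.777 d⁻¹.
Decay over the reach: 9.585·exp(−kt) = 9.585·0.5293 = 5.074 mg/L.
Second outfall: C = (2049·5.074 + 41.60·560.0)/2091 = 16.12 mg/L.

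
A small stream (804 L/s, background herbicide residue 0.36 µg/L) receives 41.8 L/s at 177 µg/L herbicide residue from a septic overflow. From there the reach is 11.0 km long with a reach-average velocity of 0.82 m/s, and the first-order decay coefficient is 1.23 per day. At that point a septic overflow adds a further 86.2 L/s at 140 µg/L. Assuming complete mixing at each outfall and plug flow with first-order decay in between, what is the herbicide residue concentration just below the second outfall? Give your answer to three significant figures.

19.8 µg/L

Conservation of mass: C = (804.0·0.3600 + 41.80·177.0) / 845.8 = 7688/845.8 = 9.090 µg/L; combined flow 845.8 L/s.
Travel time t = 11.0·1000 / 0.82 = 13410 s = 3.726 h.
First-order decay: C = 9.090·exp(−k·t) = 9.090·0.8262 = 7.509 µg/L.
At the second outfall, C = (845.8·7.509 + 86.20·140.0) / (845.8 + 86.20) = 19.76 µg/L.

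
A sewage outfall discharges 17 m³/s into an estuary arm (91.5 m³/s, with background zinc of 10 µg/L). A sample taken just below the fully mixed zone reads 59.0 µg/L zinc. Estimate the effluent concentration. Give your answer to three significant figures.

Mass balance: 91.50·10.00 + 17.00·Cₑ = 108.5·59.00
→ Cₑ = (108.5·59.00 − 91.50·10.00) / 17.00 = 322.7 µg/L.

323 µg/L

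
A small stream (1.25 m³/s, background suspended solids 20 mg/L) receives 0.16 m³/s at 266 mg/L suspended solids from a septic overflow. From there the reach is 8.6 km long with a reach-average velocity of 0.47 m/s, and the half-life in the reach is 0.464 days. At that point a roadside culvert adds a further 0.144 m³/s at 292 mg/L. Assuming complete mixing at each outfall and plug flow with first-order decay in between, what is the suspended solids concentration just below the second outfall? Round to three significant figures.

After mixing, C = (1.250·20.00 + 0.1600·266.0) / 1.410 = 67.56/1.410 = 47.91 mg/L; combined flow 1.410 m³/s.
Travel time t = 8.6·1000 / 0.47 = 18300 s = 5.083 h.
Half-life 0.464 d → k = ln 2 / 0.464 = 1.494 d⁻¹.
After decay, C = 47.91 × e^(−kt) = 47.91 × 0.7288 = 34.92 mg/L.
At the second outfall, C = (1.410·34.92 + 0.1440·292.0) / (1.410 + 0.1440) = 58.74 mg/L.

58.7 mg/L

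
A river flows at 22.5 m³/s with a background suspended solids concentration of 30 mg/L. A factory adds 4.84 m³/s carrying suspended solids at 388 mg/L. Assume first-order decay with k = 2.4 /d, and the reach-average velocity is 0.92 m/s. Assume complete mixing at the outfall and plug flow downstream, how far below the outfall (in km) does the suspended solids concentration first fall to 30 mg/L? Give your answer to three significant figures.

37.6 km

Flow-weighted average: C = (22.50·30.00 + 4.840·388.0) / 27.34 = 2553/27.34 = 93.38 mg/L.
Set 93.38·exp(−k·t) = 30 → t = ln(93.38/30)/k = 40880 s = 11.35 h.
Distance = v·t = 0.92·40880 = 37610 m = 37.61 km.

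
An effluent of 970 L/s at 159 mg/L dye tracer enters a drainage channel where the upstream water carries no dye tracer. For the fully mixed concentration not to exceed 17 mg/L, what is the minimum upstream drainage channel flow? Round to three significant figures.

8100 L/s

Set C_mix = 17: (Q·0 + 970.0·159.0) / (Q + 970.0) = 17
→ Q = 970.0·(159.0 − 17)/(17 − 0) = 8102 L/s.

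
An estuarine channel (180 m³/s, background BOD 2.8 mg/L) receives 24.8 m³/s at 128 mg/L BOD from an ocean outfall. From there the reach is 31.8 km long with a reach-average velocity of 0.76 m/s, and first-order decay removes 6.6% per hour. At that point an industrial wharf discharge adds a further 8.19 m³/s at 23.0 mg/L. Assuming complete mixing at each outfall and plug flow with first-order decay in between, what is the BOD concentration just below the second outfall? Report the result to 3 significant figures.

Flow-weighted average: C = (180.0·2.800 + 24.80·128.0) / 204.8 = 3678/204.8 = 17.96 mg/L; combined flow 204.8 m³/s.
Travel time t = 31.8·1000 / 0.76 = 41840 s = 11.62 h.
6.6%/h lost → k = −ln(1 − 0.066) = 0.06828 h⁻¹.
First-order decay: C = 17.96·exp(−k·t) = 17.96·0.4522 = 8.122 mg/L.
At the second outfall, C = (204.8·8.122 + 8.190·23.00) / (204.8 + 8.190) = 8.694 mg/L.

8.69 mg/L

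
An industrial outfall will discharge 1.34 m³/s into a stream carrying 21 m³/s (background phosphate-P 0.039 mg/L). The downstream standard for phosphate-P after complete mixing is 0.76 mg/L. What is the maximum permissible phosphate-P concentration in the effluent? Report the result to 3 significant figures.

At the limit, (Qr·Cr + Qe·Cₑ)/(Qr + Qe) = 0.76:
Cₑ = (22.34·0.76 − 21.00·0.03900) / 1.340 = 12.06 mg/L.

12.1 mg/L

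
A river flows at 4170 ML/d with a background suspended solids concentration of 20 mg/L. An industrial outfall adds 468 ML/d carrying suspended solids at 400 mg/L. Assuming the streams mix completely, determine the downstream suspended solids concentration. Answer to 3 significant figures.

58.3 mg/L

Flow-weighted average: C = (4170·20.00 + 468.0·400.0) / 4638 = 270600/4638 = 58.34 mg/L.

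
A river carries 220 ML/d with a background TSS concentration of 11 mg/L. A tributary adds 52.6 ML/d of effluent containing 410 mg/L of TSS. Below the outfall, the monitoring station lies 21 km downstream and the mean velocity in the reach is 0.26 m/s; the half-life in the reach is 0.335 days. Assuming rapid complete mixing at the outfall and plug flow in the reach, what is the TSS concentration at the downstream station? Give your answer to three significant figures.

Mass balance: C = (220.0·11.00 + 52.60·410.0) / 272.6 = 23990/272.6 = 87.99 mg/L.
Travel time t = 21·1000 / 0.26 = 80770 s = 22.44 h.
Half-life 0.335 d → k = ln 2 / 0.335 = 2.069 d⁻¹.
Decay over the reach: 87.99·exp(−kt) = 87.99·0.1445 = 12.72 mg/L.

12.7 mg/L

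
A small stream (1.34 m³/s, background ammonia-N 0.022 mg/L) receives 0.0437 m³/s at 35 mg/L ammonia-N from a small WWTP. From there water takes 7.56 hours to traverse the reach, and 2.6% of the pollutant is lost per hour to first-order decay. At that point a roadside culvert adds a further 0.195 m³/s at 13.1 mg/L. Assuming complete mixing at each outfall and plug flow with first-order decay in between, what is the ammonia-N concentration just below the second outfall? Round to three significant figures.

Mass balance: C = (1.340·0.02200 + 0.04370·35.00) / 1.384 = 1.559/1.384 = 1.127 mg/L; combined flow 1.384 m³/s.
2.6%/h lost → k = −ln(1 − 0.026) = 0.02634 h⁻¹.
Applying C = C₀e^(−kt): 1.127 × 0.8194 = 0.9232 mg/L.
Second outfall: C = (1.384·0.9232 + 0.1950·13.10)/1.579 = 2.427 mg/L.

2.43 mg/L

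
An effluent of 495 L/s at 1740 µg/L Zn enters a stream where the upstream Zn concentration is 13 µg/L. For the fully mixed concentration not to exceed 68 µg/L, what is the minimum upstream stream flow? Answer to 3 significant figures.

Set C_mix = 68: (Q·13.00 + 495.0·1740) / (Q + 495.0) = 68
→ Q = 495.0·(1740 − 68)/(68 − 13.00) = 15050 L/s.

15000 L/s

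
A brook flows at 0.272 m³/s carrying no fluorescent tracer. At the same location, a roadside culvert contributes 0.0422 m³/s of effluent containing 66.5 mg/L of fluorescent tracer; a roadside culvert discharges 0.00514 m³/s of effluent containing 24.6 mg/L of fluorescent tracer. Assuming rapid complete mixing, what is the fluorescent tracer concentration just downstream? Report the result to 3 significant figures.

Mass balance: C = (0.2720·0 + 0.04220·66.50 + 0.005140·24.60) / 0.3193 = 2.933/0.3193 = 9.184 mg/L.

9.18 mg/L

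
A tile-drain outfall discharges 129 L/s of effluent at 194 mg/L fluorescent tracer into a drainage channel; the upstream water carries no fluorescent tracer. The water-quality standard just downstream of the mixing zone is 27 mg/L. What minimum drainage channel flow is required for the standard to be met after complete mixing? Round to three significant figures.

Set C_mix = 27: (Q·0 + 129.0·194.0) / (Q + 129.0) = 27
→ Q = 129.0·(194.0 − 27)/(27 − 0) = 797.9 L/s.

798 L/s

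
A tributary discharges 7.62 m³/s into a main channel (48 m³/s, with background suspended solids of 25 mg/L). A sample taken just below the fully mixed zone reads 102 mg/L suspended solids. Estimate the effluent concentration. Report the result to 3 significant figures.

587 mg/L

Mass balance: 48.00·25.00 + 7.620·Cₑ = 55.62·102.0
→ Cₑ = (55.62·102.0 − 48.00·25.00) / 7.620 = 587.0 mg/L.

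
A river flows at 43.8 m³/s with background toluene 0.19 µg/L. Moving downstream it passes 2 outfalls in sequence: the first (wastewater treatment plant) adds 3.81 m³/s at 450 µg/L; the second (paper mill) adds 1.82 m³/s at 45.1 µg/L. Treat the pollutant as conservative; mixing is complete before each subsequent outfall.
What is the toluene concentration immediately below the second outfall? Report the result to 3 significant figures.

36.5 µg/L

Outfall 1: combined Q = 47.61 m³/s; C = (43.80·0.1900 + 3.810·450.0)/47.61 = 36.19 µg/L.
Outfall 2: combined Q = 49.43 m³/s; C = (47.61·36.19 + 1.820·45.10)/49.43 = 36.51 µg/L.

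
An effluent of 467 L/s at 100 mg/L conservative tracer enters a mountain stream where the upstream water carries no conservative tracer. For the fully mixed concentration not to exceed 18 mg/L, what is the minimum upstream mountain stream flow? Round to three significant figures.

Set C_mix = 18: (Q·0 + 467.0·100.0) / (Q + 467.0) = 18
→ Q = 467.0·(100.0 − 18)/(18 − 0) = 2127 L/s.

2130 L/s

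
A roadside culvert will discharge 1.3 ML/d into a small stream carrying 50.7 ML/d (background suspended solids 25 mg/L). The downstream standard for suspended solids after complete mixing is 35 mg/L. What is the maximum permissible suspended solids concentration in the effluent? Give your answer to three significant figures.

425 mg/L

At the limit, (Qr·Cr + Qe·Cₑ)/(Qr + Qe) = 35:
Cₑ = (52.00·35 − 50.70·25.00) / 1.300 = 425.0 mg/L.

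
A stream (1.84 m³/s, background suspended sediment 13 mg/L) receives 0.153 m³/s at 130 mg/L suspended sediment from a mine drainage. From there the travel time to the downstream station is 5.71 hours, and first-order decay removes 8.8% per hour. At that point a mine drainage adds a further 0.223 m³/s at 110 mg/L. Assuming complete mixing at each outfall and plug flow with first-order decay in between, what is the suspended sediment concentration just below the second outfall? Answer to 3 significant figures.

22.8 mg/L

Mixed concentration C = ΣQC/ΣQ = (1.840·13.00 + 0.1530·130.0) / 1.993 = 43.81/1.993 = 21.98 mg/L; combined flow 1.993 m³/s.
8.8%/h lost → k = −ln(1 − 0.088) = 0.09212 h⁻¹.
Applying C = C₀e^(−kt): 21.98 × 0.5910 = 12.99 mg/L.
Second outfall: C = (1.993·12.99 + 0.2230·110.0)/2.216 = 22.75 mg/L.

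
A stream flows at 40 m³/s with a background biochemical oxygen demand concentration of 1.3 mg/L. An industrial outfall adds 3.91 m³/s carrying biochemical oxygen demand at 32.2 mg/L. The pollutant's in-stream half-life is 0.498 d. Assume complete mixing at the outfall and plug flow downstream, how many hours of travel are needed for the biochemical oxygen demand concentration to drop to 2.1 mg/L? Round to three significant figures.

Conservation of mass: C = (40.00·1.300 + 3.910·32.20) / 43.91 = 177.9/43.91 = 4.052 mg/L.
Half-life 0.498 d → k = ln 2 / 0.498 = 1.392 d⁻¹.
4.052·exp(−k·t) = 2.1 → t = ln(4.052/2.1)/k = 40790 s = 11.33 h.

11.3 h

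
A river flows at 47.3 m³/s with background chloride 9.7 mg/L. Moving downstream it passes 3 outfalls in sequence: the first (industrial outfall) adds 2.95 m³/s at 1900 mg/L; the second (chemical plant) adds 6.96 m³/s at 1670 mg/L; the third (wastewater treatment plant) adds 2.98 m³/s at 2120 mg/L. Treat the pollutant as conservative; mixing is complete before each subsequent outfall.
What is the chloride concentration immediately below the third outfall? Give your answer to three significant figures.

Below outfall 1: Q → 50.25 m³/s, C = (47.30·9.700 + 2.950·1900)/50.25 = 120.7 mg/L.
Below outfall 2: Q → 57.21 m³/s, C = (50.25·120.7 + 6.960·1670)/57.21 = 309.2 mg/L.
Below outfall 3: Q → 60.19 m³/s, C = (57.21·309.2 + 2.980·2120)/60.19 = 398.8 mg/L.

399 mg/L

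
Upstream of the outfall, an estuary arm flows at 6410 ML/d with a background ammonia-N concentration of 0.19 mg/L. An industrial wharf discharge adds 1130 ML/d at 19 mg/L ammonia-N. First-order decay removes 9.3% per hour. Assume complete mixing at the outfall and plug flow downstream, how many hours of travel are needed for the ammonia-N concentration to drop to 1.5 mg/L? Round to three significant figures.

Mass balance: C = (6410·0.1900 + 1130·19.00) / 7540 = 22690/7540 = 3.009 mg/L.
9.3%/h lost → k = −ln(1 − 0.093) = 0.09761 h⁻¹.
3.009·exp(−k·t) = 1.5 → t = ln(3.009/1.5)/k = 25670 s = 7.132 h.

7.13 h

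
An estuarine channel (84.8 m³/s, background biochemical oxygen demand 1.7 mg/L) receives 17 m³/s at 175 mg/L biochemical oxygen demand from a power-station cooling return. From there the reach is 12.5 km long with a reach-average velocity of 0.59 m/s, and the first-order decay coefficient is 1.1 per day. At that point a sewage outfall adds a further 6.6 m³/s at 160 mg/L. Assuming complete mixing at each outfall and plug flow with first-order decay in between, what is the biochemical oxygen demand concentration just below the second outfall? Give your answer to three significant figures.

31.7 mg/L

Flow-weighted average: C = (84.80·1.700 + 17.00·175.0) / 101.8 = 3119/101.8 = 30.64 mg/L; combined flow 101.8 m³/s.
Travel time t = 12.5·1000 / 0.59 = 21190 s = 5.885 h.
First-order decay: C = 30.64·exp(−k·t) = 30.64·0.7636 = 23.40 mg/L.
At the second outfall, C = (101.8·23.40 + 6.600·160.0) / (101.8 + 6.600) = 31.71 mg/L.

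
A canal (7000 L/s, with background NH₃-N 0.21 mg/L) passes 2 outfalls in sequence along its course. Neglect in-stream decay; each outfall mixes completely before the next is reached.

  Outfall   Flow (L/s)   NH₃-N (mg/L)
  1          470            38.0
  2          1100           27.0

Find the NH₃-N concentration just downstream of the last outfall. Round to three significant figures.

Outfall 1: combined Q = 7470 L/s; C = (7000·0.2100 + 470.0·38.00)/7470 = 2.588 mg/L.
Outfall 2: combined Q = 8570 L/s; C = (7470·2.588 + 1100·27.00)/8570 = 5.721 mg/L.

5.72 mg/L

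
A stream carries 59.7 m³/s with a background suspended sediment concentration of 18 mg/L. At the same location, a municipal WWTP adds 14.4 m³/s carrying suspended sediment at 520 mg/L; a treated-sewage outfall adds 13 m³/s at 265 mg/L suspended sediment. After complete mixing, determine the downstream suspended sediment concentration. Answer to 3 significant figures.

Mixed concentration C = ΣQC/ΣQ = (59.70·18.00 + 14.40·520.0 + 13.00·265.0) / 87.10 = 12010/87.10 = 137.9 mg/L.

138 mg/L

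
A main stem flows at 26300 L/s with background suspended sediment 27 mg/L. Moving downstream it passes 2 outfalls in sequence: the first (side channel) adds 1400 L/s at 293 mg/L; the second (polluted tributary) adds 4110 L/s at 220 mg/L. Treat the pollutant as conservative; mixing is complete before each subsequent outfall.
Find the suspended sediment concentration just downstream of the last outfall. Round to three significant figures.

Outfall 1: combined Q = 27700 L/s; C = (26300·27.00 + 1400·293.0)/27700 = 40.44 mg/L.
Outfall 2: combined Q = 31810 L/s; C = (27700·40.44 + 4110·220.0)/31810 = 63.64 mg/L.

63.6 mg/L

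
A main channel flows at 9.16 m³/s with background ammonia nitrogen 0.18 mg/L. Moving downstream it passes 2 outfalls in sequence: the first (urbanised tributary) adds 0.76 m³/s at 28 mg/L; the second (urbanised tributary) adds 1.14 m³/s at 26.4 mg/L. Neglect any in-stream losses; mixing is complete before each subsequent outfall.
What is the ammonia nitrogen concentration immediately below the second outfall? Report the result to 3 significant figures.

Below outfall 1: Q → 9.920 m³/s, C = (9.160·0.1800 + 0.7600·28.00)/9.920 = 2.311 mg/L.
Below outfall 2: Q → 11.06 m³/s, C = (9.920·2.311 + 1.140·26.40)/11.06 = 4.794 mg/L.

4.79 mg/L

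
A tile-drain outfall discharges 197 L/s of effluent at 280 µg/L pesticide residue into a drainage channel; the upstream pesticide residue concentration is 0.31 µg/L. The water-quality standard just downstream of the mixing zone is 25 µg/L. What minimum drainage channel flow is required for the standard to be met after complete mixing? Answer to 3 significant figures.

2030 L/s

Set C_mix = 25: (Q·0.3100 + 197.0·280.0) / (Q + 197.0) = 25
→ Q = 197.0·(280.0 − 25)/(25 − 0.3100) = 2035 L/s.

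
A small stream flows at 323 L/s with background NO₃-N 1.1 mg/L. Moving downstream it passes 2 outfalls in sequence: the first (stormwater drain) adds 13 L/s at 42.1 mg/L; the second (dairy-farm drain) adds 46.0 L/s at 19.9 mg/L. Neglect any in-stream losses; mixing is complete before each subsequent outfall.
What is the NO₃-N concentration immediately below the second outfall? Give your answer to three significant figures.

Below outfall 1: Q → 336.0 L/s, C = (323.0·1.100 + 13.00·42.10)/336.0 = 2.686 mg/L.
Below outfall 2: Q → 382.0 L/s, C = (336.0·2.686 + 46.00·19.90)/382.0 = 4.759 mg/L.

4.76 mg/L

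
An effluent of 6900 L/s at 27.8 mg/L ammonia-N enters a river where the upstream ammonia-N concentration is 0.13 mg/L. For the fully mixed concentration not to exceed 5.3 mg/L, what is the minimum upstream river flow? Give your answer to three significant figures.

Set C_mix = 5.3: (Q·0.1300 + 6900·27.80) / (Q + 6900) = 5.3
→ Q = 6900·(27.80 − 5.3)/(5.3 − 0.1300) = 30030 L/s.

30000 L/s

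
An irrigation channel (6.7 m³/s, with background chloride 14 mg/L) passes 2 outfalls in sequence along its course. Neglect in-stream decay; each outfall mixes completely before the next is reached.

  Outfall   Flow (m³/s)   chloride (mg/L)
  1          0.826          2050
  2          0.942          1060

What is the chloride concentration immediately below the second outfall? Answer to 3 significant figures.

Outfall 1: combined Q = 7.526 m³/s; C = (6.700·14.00 + 0.8260·2050)/7.526 = 237.5 mg/L.
Outfall 2: combined Q = 8.468 m³/s; C = (7.526·237.5 + 0.9420·1060)/8.468 = 329.0 mg/L.

329 mg/L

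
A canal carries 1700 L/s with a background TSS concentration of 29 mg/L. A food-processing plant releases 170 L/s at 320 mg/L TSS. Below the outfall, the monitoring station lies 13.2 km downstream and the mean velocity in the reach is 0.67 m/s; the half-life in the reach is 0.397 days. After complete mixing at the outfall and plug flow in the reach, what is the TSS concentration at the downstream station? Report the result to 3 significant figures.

Mixed concentration C = ΣQC/ΣQ = (1700·29.00 + 170.0·320.0) / 1870 = 103700/1870 = 55.45 mg/L.
Travel time t = 13.2·1000 / 0.67 = 19700 s = 5.473 h.
Half-life 0.397 d → k = ln 2 / 0.397 = 1.746 d⁻¹.
Applying C = C₀e^(−kt): 55.45 × 0.6716 = 37.24 mg/L.

37.2 mg/L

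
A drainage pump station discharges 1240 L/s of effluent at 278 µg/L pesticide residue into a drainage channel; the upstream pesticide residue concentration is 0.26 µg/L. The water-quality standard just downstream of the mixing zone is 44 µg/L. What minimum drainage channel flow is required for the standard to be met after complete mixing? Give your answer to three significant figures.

Set C_mix = 44: (Q·0.2600 + 1240·278.0) / (Q + 1240) = 44
→ Q = 1240·(278.0 − 44)/(44 − 0.2600) = 6634 L/s.

6630 L/s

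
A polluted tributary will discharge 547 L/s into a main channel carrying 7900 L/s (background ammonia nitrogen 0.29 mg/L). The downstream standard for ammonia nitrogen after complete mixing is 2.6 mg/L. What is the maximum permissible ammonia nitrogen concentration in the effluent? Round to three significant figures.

At the limit, (Qr·Cr + Qe·Cₑ)/(Qr + Qe) = 2.6:
Cₑ = (8447·2.6 − 7900·0.2900) / 547.0 = 35.96 mg/L.

36.0 mg/L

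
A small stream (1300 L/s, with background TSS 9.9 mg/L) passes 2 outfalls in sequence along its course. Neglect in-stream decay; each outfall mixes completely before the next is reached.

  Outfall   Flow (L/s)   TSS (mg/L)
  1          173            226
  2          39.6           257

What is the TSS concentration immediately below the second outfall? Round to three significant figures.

41.1 mg/L

Below outfall 1: Q → 1473 L/s, C = (1300·9.900 + 173.0·226.0)/1473 = 35.28 mg/L.
Below outfall 2: Q → 1513 L/s, C = (1473·35.28 + 39.60·257.0)/1513 = 41.09 mg/L.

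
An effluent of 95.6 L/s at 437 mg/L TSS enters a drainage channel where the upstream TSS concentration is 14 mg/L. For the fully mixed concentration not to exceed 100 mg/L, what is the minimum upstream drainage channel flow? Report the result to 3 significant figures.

Set C_mix = 100: (Q·14.00 + 95.60·437.0) / (Q + 95.60) = 100
→ Q = 95.60·(437.0 − 100)/(100 − 14.00) = 374.6 L/s.

375 L/s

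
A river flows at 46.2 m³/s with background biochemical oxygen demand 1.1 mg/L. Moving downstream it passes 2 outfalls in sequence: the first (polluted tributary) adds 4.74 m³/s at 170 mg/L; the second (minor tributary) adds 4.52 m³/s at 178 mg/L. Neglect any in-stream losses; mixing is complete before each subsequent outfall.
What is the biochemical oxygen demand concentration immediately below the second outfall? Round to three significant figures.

Outfall 1: combined Q = 50.94 m³/s; C = (46.20·1.100 + 4.740·170.0)/50.94 = 16.82 mg/L.
Outfall 2: combined Q = 55.46 m³/s; C = (50.94·16.82 + 4.520·178.0)/55.46 = 29.95 mg/L.

30.0 mg/L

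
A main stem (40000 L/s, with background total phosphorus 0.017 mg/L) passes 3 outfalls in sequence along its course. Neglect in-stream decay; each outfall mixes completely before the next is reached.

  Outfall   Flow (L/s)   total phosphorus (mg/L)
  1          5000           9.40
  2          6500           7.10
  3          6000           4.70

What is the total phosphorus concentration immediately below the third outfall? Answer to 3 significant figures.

2.12 mg/L

After outfall 1: Q = 40000 + 5000 = 45000 L/s; C = (40000·0.01700 + 5000·9.400)/45000 = 1.060 mg/L.
After outfall 2: Q = 45000 + 6500 = 51500 L/s; C = (45000·1.060 + 6500·7.100)/51500 = 1.822 mg/L.
After outfall 3: Q = 51500 + 6000 = 57500 L/s; C = (51500·1.822 + 6000·4.700)/57500 = 2.122 mg/L.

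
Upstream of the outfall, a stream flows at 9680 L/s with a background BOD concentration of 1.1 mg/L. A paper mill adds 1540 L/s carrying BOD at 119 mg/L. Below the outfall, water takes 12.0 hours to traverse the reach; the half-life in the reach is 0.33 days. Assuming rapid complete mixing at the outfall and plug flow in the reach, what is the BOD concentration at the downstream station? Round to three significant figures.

6.05 mg/L

After mixing, C = (9680·1.100 + 1540·119.0) / 11220 = 193900/11220 = 17.28 mg/L.
Half-life 0.33 d → k = ln 2 / 0.33 = 2.100 d⁻¹.
First-order decay: C = 17.28·exp(−k·t) = 17.28·0.3499 = 6.046 mg/L.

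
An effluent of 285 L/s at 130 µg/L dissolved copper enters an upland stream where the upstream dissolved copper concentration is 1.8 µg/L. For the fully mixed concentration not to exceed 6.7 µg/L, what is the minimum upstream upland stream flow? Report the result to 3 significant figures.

7170 L/s

Set C_mix = 6.7: (Q·1.800 + 285.0·130.0) / (Q + 285.0) = 6.7
→ Q = 285.0·(130.0 − 6.7)/(6.7 − 1.800) = 7172 L/s.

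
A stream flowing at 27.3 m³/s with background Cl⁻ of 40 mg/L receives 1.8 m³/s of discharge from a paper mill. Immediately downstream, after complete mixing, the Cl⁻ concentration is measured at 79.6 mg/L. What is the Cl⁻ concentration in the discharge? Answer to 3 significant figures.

680 mg/L

Mass balance: 27.30·40.00 + 1.800·Cₑ = 29.10·79.60
→ Cₑ = (29.10·79.60 − 27.30·40.00) / 1.800 = 680.2 mg/L.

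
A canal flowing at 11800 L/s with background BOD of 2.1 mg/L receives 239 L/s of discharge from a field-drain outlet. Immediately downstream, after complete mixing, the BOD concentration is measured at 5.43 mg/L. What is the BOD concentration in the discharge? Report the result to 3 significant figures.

170 mg/L

Mass balance: 11800·2.100 + 239.0·Cₑ = 12040·5.430
→ Cₑ = (12040·5.430 − 11800·2.100) / 239.0 = 169.8 mg/L.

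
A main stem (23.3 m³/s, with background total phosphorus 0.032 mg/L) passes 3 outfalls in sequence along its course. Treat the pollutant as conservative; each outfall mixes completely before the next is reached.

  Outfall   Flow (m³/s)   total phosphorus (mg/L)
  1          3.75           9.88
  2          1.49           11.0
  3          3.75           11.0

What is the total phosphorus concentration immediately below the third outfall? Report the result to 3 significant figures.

2.96 mg/L

Outfall 1: combined Q = 27.05 m³/s; C = (23.30·0.03200 + 3.750·9.880)/27.05 = 1.397 mg/L.
Outfall 2: combined Q = 28.54 m³/s; C = (27.05·1.397 + 1.490·11.00)/28.54 = 1.899 mg/L.
Outfall 3: combined Q = 32.29 m³/s; C = (28.54·1.899 + 3.750·11.00)/32.29 = 2.956 mg/L.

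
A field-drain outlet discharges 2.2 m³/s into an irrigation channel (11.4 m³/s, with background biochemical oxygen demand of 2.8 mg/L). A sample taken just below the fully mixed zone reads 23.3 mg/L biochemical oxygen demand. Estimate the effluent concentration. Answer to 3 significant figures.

130 mg/L

Mass balance: 11.40·2.800 + 2.200·Cₑ = 13.60·23.30
→ Cₑ = (13.60·23.30 − 11.40·2.800) / 2.200 = 129.5 mg/L.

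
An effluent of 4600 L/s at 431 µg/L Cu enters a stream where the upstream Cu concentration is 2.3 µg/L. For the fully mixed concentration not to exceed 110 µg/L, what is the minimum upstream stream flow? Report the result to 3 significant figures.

13700 L/s

Set C_mix = 110: (Q·2.300 + 4600·431.0) / (Q + 4600) = 110
→ Q = 4600·(431.0 − 110)/(110 − 2.300) = 13710 L/s.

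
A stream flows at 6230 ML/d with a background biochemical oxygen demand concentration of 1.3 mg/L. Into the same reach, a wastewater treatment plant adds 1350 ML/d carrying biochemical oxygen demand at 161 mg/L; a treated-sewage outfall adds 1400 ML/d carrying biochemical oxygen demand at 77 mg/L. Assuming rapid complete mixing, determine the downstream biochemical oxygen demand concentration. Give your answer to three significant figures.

After mixing, C = (6230·1.300 + 1350·161.0 + 1400·77.00) / 8980 = 333200/8980 = 37.11 mg/L.

37.1 mg/L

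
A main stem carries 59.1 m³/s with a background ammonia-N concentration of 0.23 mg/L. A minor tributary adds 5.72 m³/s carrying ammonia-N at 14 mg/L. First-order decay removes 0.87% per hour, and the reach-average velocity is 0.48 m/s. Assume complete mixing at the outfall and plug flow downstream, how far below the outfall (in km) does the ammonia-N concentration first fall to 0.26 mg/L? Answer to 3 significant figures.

Mass balance: C = (59.10·0.2300 + 5.720·14.00) / 64.82 = 93.67/64.82 = 1.445 mg/L.
0.87%/h lost → k = −ln(1 − 0.0087) = 0.008738 h⁻¹.
Set 1.445·exp(−k·t) = 0.26 → t = ln(1.445/0.26)/k = 706700 s = 196.3 h.
Distance = v·t = 0.48·706700 = 339200 m = 339.2 km.

339 km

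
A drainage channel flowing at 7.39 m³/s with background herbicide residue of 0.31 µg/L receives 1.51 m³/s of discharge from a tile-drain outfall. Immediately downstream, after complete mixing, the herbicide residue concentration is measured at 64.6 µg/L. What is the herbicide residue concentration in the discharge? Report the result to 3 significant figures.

Mass balance: 7.390·0.3100 + 1.510·Cₑ = 8.900·64.60
→ Cₑ = (8.900·64.60 − 7.390·0.3100) / 1.510 = 379.2 µg/L.

379 µg/L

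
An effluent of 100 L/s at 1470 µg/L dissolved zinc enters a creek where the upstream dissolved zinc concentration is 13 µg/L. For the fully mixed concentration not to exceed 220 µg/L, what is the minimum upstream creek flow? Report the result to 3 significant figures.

Set C_mix = 220: (Q·13.00 + 100.0·1470) / (Q + 100.0) = 220
→ Q = 100.0·(1470 − 220)/(220 − 13.00) = 603.9 L/s.

604 L/s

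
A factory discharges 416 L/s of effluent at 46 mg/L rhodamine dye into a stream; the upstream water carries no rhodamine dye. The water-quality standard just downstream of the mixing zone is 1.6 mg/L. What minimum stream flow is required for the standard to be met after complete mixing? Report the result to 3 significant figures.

Set C_mix = 1.6: (Q·0 + 416.0·46.00) / (Q + 416.0) = 1.6
→ Q = 416.0·(46.00 − 1.6)/(1.6 − 0) = 11540 L/s.

11500 L/s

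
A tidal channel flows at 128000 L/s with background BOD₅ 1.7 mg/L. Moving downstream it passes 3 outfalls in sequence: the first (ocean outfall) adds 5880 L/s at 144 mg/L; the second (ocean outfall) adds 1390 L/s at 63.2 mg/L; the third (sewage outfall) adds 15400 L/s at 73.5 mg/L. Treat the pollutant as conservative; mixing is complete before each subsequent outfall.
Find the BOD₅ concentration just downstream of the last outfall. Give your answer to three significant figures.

15.2 mg/L

Outfall 1: combined Q = 133900 L/s; C = (128000·1.700 + 5880·144.0)/133900 = 7.950 mg/L.
Outfall 2: combined Q = 135300 L/s; C = (133900·7.950 + 1390·63.20)/135300 = 8.518 mg/L.
Outfall 3: combined Q = 150700 L/s; C = (135300·8.518 + 15400·73.50)/150700 = 15.16 mg/L.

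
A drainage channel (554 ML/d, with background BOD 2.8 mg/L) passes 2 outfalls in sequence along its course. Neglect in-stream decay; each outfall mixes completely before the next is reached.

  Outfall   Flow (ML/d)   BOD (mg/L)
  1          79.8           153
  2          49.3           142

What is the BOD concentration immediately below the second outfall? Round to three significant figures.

After outfall 1: Q = 554.0 + 79.80 = 633.8 ML/d; C = (554.0·2.800 + 79.80·153.0)/633.8 = 21.71 mg/L.
After outfall 2: Q = 633.8 + 49.30 = 683.1 ML/d; C = (633.8·21.71 + 49.30·142.0)/683.1 = 30.39 mg/L.

30.4 mg/L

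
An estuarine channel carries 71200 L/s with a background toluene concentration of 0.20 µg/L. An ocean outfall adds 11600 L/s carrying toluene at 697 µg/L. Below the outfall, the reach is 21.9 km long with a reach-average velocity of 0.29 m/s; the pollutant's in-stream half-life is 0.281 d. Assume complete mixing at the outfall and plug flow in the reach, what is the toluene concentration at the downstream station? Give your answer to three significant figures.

After mixing, C = (71200·0.2000 + 11600·697.0) / 82800 = 8099000/82800 = 97.82 µg/L.
Travel time t = 21.9·1000 / 0.29 = 75520 s = 20.98 h.
Half-life 0.281 d → k = ln 2 / 0.281 = 2.467 d⁻¹.
Decay over the reach: 97.82·exp(−kt) = 97.82·0.1158 = 11.33 µg/L.

11.3 µg/L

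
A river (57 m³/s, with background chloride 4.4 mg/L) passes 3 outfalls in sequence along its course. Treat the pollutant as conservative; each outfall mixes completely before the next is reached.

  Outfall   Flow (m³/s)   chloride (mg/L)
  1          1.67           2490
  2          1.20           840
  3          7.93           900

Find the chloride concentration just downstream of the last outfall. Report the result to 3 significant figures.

185 mg/L

Outfall 1: combined Q = 58.67 m³/s; C = (57.00·4.400 + 1.670·2490)/58.67 = 75.15 mg/L.
Outfall 2: combined Q = 59.87 m³/s; C = (58.67·75.15 + 1.200·840.0)/59.87 = 90.48 mg/L.
Outfall 3: combined Q = 67.80 m³/s; C = (59.87·90.48 + 7.930·900.0)/67.80 = 185.2 mg/L.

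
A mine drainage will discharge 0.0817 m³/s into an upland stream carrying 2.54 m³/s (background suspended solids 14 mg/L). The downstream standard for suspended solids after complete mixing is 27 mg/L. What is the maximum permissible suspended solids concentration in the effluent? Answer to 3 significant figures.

431 mg/L

At the limit, (Qr·Cr + Qe·Cₑ)/(Qr + Qe) = 27:
Cₑ = (2.622·27 − 2.540·14.00) / 0.08170 = 431.2 mg/L.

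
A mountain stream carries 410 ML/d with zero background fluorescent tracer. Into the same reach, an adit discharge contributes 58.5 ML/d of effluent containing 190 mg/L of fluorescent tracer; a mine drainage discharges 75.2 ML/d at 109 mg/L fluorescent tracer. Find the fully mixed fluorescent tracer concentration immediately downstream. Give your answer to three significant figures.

Mixed concentration C = ΣQC/ΣQ = (410.0·0 + 58.50·190.0 + 75.20·109.0) / 543.7 = 19310/543.7 = 35.52 mg/L.

35.5 mg/L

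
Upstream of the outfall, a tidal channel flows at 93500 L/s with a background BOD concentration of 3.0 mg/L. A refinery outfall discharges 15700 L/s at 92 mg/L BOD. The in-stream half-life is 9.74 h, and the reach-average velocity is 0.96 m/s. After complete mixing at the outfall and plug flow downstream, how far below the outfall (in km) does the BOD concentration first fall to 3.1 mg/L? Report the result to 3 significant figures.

79.1 km

Conservation of mass: C = (93500·3.000 + 15700·92.00) / 109200 = 1725000/109200 = 15.80 mg/L.
Half-life 9.74 h → k = ln 2 / 9.74 = 0.07117 h⁻¹ = 1.708 d⁻¹.
Set 15.80·exp(−k·t) = 3.1 → t = ln(15.80/3.1)/k = 82370 s = 22.88 h.
Distance = v·t = 0.96·82370 = 79080 m = 79.08 km.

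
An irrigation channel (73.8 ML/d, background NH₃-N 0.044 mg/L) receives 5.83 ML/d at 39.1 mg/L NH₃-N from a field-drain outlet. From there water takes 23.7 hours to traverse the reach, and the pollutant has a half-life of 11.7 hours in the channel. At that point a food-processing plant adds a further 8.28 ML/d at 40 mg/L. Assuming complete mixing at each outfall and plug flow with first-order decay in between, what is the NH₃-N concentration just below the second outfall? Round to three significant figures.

Flow-weighted average: C = (73.80·0.04400 + 5.830·39.10) / 79.63 = 231.2/79.63 = 2.903 mg/L; combined flow 79.63 ML/d.
Half-life 11.7 h → k = ln 2 / 11.7 = 0.05924 h⁻¹ = 1.422 d⁻¹.
After decay, C = 2.903 × e^(−kt) = 2.903 × 0.2456 = 0.7131 mg/L.
Second outfall: C = (79.63·0.7131 + 8.280·40.00)/87.91 = 4.413 mg/L.

4.41 mg/L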